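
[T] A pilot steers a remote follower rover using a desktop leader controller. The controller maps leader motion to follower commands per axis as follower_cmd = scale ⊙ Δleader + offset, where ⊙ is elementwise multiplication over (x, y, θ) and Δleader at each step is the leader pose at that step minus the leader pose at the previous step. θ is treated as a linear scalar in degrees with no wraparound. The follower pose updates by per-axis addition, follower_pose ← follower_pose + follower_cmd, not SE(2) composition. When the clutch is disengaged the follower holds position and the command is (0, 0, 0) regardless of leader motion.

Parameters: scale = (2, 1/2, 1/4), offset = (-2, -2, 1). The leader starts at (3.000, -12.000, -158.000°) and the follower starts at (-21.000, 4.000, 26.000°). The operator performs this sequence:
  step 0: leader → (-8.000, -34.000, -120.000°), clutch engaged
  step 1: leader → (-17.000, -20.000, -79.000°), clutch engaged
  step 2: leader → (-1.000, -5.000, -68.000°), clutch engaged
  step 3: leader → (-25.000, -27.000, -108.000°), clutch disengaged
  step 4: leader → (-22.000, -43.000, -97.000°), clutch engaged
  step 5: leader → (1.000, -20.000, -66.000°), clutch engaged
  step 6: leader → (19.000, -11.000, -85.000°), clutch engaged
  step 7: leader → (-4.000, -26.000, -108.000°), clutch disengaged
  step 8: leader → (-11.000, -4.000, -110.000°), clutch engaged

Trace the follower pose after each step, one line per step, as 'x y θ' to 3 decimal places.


-45.000 -9.000 36.500
-65.000 -4.000 47.750
-35.000 1.500 51.500
-35.000 1.500 51.500
-31.000 -8.500 55.250
13.000 1.000 64.000
47.000 3.500 60.250
47.000 3.500 60.250
31.000 12.500 60.750

step 0: Δleader=(-11.000, -22.000, 38.000°), engaged; cmd=(-24.000, -13.000, 10.500°) → follower=(-45.000, -9.000, 36.500°)
step 1: Δleader=(-9.000, 14.000, 41.000°), engaged; cmd=(-20.000, 5.000, 11.250°) → follower=(-65.000, -4.000, 47.750°)
step 2: Δleader=(16.000, 15.000, 11.000°), engaged; cmd=(30.000, 5.500, 3.750°) → follower=(-35.000, 1.500, 51.500°)
step 3: Δleader=(-24.000, -22.000, -40.000°), disengaged; cmd=(0,0,0) → follower holds at (-35.000, 1.500, 51.500°)
step 4: Δleader=(3.000, -16.000, 11.000°), engaged; cmd=(4.000, -10.000, 3.750°) → follower=(-31.000, -8.500, 55.250°)
step 5: Δleader=(23.000, 23.000, 31.000°), engaged; cmd=(44.000, 9.500, 8.750°) → follower=(13.000, 1.000, 64.000°)
step 6: Δleader=(18.000, 9.000, -19.000°), engaged; cmd=(34.000, 2.500, -3.750°) → follower=(47.000, 3.500, 60.250°)
step 7: Δleader=(-23.000, -15.000, -23.000°), disengaged; cmd=(0,0,0) → follower holds at (47.000, 3.500, 60.250°)
step 8: Δleader=(-7.000, 22.000, -2.000°), engaged; cmd=(-16.000, 9.000, 0.500°) → follower=(31.000, 12.500, 60.750°)


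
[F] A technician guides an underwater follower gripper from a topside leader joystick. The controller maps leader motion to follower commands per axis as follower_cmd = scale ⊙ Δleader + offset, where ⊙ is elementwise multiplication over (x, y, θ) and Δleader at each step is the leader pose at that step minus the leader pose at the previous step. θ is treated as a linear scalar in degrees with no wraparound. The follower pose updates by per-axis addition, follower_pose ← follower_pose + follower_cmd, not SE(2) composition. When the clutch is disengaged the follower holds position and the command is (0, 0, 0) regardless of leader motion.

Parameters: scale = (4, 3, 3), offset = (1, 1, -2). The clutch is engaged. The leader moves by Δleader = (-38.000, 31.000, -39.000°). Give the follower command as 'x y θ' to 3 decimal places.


axis x: 4·-38.000 + 1 = -151.000
axis y: 3·31.000 + 1 = 94.000
axis θ: 3·-39.000 + -2 = -119.000

-151.000 94.000 -119.000


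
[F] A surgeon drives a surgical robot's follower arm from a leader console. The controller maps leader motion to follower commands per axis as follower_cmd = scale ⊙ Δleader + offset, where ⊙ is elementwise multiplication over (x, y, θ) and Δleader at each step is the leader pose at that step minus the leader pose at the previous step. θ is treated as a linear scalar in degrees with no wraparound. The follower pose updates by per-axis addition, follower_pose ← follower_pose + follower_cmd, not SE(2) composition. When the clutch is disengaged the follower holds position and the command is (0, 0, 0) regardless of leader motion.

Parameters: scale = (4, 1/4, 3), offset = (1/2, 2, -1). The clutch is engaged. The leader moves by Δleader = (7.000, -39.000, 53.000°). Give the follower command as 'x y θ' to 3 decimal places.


axis x: 4·7.000 + 1/2 = 28.500
axis y: 1/4·-39.000 + 2 = -7.750
axis θ: 3·53.000 + -1 = 158.000

28.500 -7.750 158.000


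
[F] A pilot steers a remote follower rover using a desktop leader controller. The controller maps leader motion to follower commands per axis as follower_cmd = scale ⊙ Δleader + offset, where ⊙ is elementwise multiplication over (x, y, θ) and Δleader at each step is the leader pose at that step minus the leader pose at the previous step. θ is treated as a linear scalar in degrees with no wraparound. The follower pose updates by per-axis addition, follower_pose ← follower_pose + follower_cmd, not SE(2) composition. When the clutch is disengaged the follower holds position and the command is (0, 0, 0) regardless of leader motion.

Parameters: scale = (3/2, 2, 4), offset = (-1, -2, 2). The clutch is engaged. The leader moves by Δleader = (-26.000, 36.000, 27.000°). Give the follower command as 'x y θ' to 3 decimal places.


axis x: 3/2·-26.000 + -1 = -40.000
axis y: 2·36.000 + -2 = 70.000
axis θ: 4·27.000 + 2 = 110.000

-40.000 70.000 110.000


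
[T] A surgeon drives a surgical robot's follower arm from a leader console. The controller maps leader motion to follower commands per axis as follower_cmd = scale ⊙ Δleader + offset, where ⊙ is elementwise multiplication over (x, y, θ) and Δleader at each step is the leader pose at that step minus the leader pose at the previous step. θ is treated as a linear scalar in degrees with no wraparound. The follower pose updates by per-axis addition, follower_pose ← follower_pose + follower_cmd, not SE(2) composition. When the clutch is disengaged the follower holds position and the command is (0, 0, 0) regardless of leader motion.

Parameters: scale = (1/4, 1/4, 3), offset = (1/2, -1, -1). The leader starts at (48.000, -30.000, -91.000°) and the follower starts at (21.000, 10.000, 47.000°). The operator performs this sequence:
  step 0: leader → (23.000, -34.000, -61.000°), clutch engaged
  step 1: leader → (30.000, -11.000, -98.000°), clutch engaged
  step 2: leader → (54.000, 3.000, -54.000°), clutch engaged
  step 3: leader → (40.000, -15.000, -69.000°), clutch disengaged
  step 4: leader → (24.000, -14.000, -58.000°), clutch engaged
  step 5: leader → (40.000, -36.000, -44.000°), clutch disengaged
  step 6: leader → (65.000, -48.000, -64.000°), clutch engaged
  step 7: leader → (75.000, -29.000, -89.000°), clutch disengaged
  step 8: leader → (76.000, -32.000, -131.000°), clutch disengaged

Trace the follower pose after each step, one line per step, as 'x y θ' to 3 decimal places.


15.250 8.000 136.000
17.500 12.750 24.000
24.000 15.250 155.000
24.000 15.250 155.000
20.500 14.500 187.000
20.500 14.500 187.000
27.250 10.500 126.000
27.250 10.500 126.000
27.250 10.500 126.000

step 0: Δleader=(-25.000, -4.000, 30.000°), engaged; cmd=(-5.750, -2.000, 89.000°) → follower=(15.250, 8.000, 136.000°)
step 1: Δleader=(7.000, 23.000, -37.000°), engaged; cmd=(2.250, 4.750, -112.000°) → follower=(17.500, 12.750, 24.000°)
step 2: Δleader=(24.000, 14.000, 44.000°), engaged; cmd=(6.500, 2.500, 131.000°) → follower=(24.000, 15.250, 155.000°)
step 3: Δleader=(-14.000, -18.000, -15.000°), disengaged; cmd=(0,0,0) → follower holds at (24.000, 15.250, 155.000°)
step 4: Δleader=(-16.000, 1.000, 11.000°), engaged; cmd=(-3.500, -0.750, 32.000°) → follower=(20.500, 14.500, 187.000°)
step 5: Δleader=(16.000, -22.000, 14.000°), disengaged; cmd=(0,0,0) → follower holds at (20.500, 14.500, 187.000°)
step 6: Δleader=(25.000, -12.000, -20.000°), engaged; cmd=(6.750, -4.000, -61.000°) → follower=(27.250, 10.500, 126.000°)
step 7: Δleader=(10.000, 19.000, -25.000°), disengaged; cmd=(0,0,0) → follower holds at (27.250, 10.500, 126.000°)
step 8: Δleader=(1.000, -3.000, -42.000°), disengaged; cmd=(0,0,0) → follower holds at (27.250, 10.500, 126.000°)


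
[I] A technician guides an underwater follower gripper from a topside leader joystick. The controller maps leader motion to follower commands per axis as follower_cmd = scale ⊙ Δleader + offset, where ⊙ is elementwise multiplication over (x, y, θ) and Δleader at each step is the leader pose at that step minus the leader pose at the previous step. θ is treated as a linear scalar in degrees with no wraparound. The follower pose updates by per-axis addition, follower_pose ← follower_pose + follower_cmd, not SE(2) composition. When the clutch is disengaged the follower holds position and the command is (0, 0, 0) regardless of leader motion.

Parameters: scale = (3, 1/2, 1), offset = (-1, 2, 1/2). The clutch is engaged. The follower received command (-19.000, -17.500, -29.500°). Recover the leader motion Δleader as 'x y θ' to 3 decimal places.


axis x: (-19.000 − -1) / (3) = -6.000
axis y: (-17.500 − 2) / (1/2) = -39.000
axis θ: (-29.500 − 1/2) / (1) = -30.000

-6.000 -39.000 -30.000


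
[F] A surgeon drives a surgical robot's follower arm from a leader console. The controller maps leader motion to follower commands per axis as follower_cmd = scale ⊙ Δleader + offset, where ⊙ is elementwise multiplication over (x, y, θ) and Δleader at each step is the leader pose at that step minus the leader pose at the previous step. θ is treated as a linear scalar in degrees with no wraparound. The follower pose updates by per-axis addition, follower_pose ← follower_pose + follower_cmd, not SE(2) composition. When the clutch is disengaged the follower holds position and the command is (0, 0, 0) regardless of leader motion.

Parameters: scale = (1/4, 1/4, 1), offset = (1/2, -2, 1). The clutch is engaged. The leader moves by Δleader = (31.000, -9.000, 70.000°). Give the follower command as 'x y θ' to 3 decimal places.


axis x: 1/4·31.000 + 1/2 = 8.250
axis y: 1/4·-9.000 + -2 = -4.250
axis θ: 1·70.000 + 1 = 71.000

8.250 -4.250 71.000


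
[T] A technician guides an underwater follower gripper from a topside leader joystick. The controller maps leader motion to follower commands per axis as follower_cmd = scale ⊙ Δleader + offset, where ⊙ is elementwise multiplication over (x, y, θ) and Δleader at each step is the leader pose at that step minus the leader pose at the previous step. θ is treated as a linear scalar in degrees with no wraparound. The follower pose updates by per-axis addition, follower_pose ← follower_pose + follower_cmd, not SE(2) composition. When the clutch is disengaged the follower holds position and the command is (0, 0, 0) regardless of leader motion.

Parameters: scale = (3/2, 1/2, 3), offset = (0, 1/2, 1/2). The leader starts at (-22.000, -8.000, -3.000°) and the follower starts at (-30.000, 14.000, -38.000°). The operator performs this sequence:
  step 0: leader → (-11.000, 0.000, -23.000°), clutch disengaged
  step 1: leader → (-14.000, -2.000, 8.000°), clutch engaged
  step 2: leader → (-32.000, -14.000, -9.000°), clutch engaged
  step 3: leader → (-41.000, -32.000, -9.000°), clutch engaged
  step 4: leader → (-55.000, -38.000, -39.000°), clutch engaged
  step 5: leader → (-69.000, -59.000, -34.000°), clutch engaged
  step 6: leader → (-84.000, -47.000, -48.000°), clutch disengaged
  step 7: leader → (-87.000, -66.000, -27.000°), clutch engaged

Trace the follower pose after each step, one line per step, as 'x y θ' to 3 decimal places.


step 0: Δleader=(11.000, 8.000, -20.000°), disengaged; cmd=(0,0,0) → follower holds at (-30.000, 14.000, -38.000°)
step 1: Δleader=(-3.000, -2.000, 31.000°), engaged; cmd=(-4.500, -0.500, 93.500°) → follower=(-34.500, 13.500, 55.500°)
step 2: Δleader=(-18.000, -12.000, -17.000°), engaged; cmd=(-27.000, -5.500, -50.500°) → follower=(-61.500, 8.000, 5.000°)
step 3: Δleader=(-9.000, -18.000, 0.000°), engaged; cmd=(-13.500, -8.500, 0.500°) → follower=(-75.000, -0.500, 5.500°)
step 4: Δleader=(-14.000, -6.000, -30.000°), engaged; cmd=(-21.000, -2.500, -89.500°) → follower=(-96.000, -3.000, -84.000°)
step 5: Δleader=(-14.000, -21.000, 5.000°), engaged; cmd=(-21.000, -10.000, 15.500°) → follower=(-117.000, -13.000, -68.500°)
step 6: Δleader=(-15.000, 12.000, -14.000°), disengaged; cmd=(0,0,0) → follower holds at (-117.000, -13.000, -68.500°)
step 7: Δleader=(-3.000, -19.000, 21.000°), engaged; cmd=(-4.500, -9.000, 63.500°) → follower=(-121.500, -22.000, -5.000°)

-30.000 14.000 -38.000
-34.500 13.500 55.500
-61.500 8.000 5.000
-75.000 -0.500 5.500
-96.000 -3.000 -84.000
-117.000 -13.000 -68.500
-117.000 -13.000 -68.500
-121.500 -22.000 -5.000


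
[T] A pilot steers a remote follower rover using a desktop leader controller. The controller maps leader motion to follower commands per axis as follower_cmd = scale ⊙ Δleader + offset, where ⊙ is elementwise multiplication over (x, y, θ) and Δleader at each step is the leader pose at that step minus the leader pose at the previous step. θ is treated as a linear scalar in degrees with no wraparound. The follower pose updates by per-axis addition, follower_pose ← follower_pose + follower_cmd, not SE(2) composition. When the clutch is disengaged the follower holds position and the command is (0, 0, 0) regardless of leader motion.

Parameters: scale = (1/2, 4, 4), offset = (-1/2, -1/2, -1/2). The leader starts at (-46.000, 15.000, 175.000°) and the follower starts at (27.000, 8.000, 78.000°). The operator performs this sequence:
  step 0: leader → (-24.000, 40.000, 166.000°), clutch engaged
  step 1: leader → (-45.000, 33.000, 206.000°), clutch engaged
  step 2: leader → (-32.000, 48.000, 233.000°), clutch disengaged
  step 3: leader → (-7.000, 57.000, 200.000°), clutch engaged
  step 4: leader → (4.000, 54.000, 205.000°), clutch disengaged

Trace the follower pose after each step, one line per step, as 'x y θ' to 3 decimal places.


37.500 107.500 41.500
26.500 79.000 201.000
26.500 79.000 201.000
38.500 114.500 68.500
38.500 114.500 68.500

step 0: Δleader=(22.000, 25.000, -9.000°), engaged; cmd=(10.500, 99.500, -36.500°) → follower=(37.500, 107.500, 41.500°)
step 1: Δleader=(-21.000, -7.000, 40.000°), engaged; cmd=(-11.000, -28.500, 159.500°) → follower=(26.500, 79.000, 201.000°)
step 2: Δleader=(13.000, 15.000, 27.000°), disengaged; cmd=(0,0,0) → follower holds at (26.500, 79.000, 201.000°)
step 3: Δleader=(25.000, 9.000, -33.000°), engaged; cmd=(12.000, 35.500, -132.500°) → follower=(38.500, 114.500, 68.500°)
step 4: Δleader=(11.000, -3.000, 5.000°), disengaged; cmd=(0,0,0) → follower holds at (38.500, 114.500, 68.500°)


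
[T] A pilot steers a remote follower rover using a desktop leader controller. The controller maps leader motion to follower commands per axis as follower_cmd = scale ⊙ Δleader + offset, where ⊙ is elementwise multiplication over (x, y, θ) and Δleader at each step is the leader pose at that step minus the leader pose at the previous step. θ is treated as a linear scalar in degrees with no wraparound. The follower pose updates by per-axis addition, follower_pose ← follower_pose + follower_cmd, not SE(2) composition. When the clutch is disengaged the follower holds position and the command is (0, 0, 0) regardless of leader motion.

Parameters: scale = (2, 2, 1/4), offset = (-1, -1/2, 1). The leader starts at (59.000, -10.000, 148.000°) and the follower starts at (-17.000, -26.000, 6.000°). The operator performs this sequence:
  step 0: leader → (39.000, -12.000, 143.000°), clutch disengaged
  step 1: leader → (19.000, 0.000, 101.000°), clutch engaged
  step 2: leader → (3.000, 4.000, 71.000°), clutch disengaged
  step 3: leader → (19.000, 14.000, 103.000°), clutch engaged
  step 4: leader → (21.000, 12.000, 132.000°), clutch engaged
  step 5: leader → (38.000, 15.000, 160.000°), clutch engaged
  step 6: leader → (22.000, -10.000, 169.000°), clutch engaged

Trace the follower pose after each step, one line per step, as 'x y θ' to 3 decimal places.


-17.000 -26.000 6.000
-58.000 -2.500 -3.500
-58.000 -2.500 -3.500
-27.000 17.000 5.500
-24.000 12.500 13.750
9.000 18.000 21.750
-24.000 -32.500 25.000

step 0: Δleader=(-20.000, -2.000, -5.000°), disengaged; cmd=(0,0,0) → follower holds at (-17.000, -26.000, 6.000°)
step 1: Δleader=(-20.000, 12.000, -42.000°), engaged; cmd=(-41.000, 23.500, -9.500°) → follower=(-58.000, -2.500, -3.500°)
step 2: Δleader=(-16.000, 4.000, -30.000°), disengaged; cmd=(0,0,0) → follower holds at (-58.000, -2.500, -3.500°)
step 3: Δleader=(16.000, 10.000, 32.000°), engaged; cmd=(31.000, 19.500, 9.000°) → follower=(-27.000, 17.000, 5.500°)
step 4: Δleader=(2.000, -2.000, 29.000°), engaged; cmd=(3.000, -4.500, 8.250°) → follower=(-24.000, 12.500, 13.750°)
step 5: Δleader=(17.000, 3.000, 28.000°), engaged; cmd=(33.000, 5.500, 8.000°) → follower=(9.000, 18.000, 21.750°)
step 6: Δleader=(-16.000, -25.000, 9.000°), engaged; cmd=(-33.000, -50.500, 3.250°) → follower=(-24.000, -32.500, 25.000°)


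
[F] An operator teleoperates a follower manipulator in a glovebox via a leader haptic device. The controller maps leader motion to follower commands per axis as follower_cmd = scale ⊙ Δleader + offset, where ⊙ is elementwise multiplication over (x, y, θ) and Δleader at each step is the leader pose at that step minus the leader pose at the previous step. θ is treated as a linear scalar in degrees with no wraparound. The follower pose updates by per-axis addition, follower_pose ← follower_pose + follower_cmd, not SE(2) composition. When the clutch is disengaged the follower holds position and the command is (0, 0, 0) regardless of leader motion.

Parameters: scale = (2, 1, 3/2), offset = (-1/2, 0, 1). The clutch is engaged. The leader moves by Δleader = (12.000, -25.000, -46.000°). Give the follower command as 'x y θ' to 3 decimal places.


axis x: 2·12.000 + -1/2 = 23.500
axis y: 1·-25.000 + 0 = -25.000
axis θ: 3/2·-46.000 + 1 = -68.000

23.500 -25.000 -68.000


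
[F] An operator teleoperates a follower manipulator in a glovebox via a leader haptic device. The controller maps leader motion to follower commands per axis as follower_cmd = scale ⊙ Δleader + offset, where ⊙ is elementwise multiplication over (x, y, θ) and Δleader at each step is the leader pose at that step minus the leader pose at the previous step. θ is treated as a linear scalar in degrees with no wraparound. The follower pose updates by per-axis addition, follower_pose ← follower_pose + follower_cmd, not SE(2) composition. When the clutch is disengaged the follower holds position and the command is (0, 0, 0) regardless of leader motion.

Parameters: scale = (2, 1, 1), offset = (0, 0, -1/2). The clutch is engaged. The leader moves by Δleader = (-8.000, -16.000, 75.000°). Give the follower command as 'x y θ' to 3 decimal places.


-16.000 -16.000 74.500

axis x: 2·-8.000 + 0 = -16.000
axis y: 1·-16.000 + 0 = -16.000
axis θ: 1·75.000 + -1/2 = 74.500


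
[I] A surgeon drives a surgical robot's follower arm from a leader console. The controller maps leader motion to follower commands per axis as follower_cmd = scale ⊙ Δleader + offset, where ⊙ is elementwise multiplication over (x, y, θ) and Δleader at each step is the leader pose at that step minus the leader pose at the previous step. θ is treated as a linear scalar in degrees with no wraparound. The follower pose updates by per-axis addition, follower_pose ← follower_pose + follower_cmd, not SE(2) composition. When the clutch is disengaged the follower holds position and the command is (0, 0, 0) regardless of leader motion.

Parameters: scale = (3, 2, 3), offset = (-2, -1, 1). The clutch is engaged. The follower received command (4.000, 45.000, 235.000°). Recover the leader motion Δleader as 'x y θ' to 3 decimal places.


2.000 23.000 78.000

axis x: (4.000 − -2) / (3) = 2.000
axis y: (45.000 − -1) / (2) = 23.000
axis θ: (235.000 − 1) / (3) = 78.000


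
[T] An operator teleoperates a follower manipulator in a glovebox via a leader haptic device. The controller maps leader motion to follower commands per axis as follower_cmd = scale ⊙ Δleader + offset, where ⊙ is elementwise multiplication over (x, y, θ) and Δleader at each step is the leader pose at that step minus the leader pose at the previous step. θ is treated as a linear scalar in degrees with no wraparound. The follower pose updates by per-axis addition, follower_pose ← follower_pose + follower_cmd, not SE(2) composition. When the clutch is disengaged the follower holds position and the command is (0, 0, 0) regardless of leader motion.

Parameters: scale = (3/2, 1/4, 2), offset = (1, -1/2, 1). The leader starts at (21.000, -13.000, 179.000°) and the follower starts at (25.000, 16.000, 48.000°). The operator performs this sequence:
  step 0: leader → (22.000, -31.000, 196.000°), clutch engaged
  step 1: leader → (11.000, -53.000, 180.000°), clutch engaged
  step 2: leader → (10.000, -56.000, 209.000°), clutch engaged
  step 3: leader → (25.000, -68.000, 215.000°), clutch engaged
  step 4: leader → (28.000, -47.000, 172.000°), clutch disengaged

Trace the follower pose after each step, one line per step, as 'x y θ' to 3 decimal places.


step 0: Δleader=(1.000, -18.000, 17.000°), engaged; cmd=(2.500, -5.000, 35.000°) → follower=(27.500, 11.000, 83.000°)
step 1: Δleader=(-11.000, -22.000, -16.000°), engaged; cmd=(-15.500, -6.000, -31.000°) → follower=(12.000, 5.000, 52.000°)
step 2: Δleader=(-1.000, -3.000, 29.000°), engaged; cmd=(-0.500, -1.250, 59.000°) → follower=(11.500, 3.750, 111.000°)
step 3: Δleader=(15.000, -12.000, 6.000°), engaged; cmd=(23.500, -3.500, 13.000°) → follower=(35.000, 0.250, 124.000°)
step 4: Δleader=(3.000, 21.000, -43.000°), disengaged; cmd=(0,0,0) → follower holds at (35.000, 0.250, 124.000°)

27.500 11.000 83.000
12.000 5.000 52.000
11.500 3.750 111.000
35.000 0.250 124.000
35.000 0.250 124.000


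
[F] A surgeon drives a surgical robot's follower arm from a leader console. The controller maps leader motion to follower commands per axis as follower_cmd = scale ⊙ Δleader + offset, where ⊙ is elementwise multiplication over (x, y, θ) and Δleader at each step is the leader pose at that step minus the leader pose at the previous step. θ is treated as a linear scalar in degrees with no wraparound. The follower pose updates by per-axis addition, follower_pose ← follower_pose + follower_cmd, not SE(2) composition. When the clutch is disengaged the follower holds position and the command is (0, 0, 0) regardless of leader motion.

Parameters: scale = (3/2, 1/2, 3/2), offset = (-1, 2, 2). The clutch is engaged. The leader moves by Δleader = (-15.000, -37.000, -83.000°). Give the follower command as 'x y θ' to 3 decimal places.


-23.500 -16.500 -122.500

axis x: 3/2·-15.000 + -1 = -23.500
axis y: 1/2·-37.000 + 2 = -16.500
axis θ: 3/2·-83.000 + 2 = -122.500


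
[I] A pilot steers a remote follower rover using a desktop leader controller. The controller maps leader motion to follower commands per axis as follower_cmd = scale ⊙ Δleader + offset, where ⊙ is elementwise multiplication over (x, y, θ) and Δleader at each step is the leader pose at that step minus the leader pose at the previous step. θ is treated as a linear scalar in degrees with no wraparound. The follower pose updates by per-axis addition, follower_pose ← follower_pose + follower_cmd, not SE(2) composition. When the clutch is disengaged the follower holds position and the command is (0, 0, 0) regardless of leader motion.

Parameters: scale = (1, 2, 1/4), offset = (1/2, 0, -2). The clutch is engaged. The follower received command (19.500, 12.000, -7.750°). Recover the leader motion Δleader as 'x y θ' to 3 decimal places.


19.000 6.000 -23.000

axis x: (19.500 − 1/2) / (1) = 19.000
axis y: (12.000 − 0) / (2) = 6.000
axis θ: (-7.750 − -2) / (1/4) = -23.000


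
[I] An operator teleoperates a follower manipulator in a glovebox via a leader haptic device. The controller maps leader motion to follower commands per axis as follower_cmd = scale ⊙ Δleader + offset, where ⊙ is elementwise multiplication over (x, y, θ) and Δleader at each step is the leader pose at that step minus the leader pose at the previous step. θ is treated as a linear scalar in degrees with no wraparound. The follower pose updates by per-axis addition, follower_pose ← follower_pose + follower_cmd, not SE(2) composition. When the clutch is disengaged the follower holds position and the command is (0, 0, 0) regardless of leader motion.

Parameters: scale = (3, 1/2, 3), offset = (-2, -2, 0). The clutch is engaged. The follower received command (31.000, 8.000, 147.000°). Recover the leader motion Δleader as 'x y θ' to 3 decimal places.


11.000 20.000 49.000

axis x: (31.000 − -2) / (3) = 11.000
axis y: (8.000 − -2) / (1/2) = 20.000
axis θ: (147.000 − 0) / (3) = 49.000


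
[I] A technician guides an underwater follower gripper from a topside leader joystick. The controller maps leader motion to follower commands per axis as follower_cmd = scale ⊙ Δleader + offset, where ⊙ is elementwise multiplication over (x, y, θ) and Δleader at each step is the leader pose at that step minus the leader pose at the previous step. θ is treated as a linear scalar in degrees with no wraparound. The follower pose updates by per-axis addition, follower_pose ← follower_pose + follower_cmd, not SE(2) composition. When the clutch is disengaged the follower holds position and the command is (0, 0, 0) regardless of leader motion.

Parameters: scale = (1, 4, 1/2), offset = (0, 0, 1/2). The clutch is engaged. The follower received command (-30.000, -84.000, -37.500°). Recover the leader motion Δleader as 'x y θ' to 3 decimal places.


-30.000 -21.000 -76.000

axis x: (-30.000 − 0) / (1) = -30.000
axis y: (-84.000 − 0) / (4) = -21.000
axis θ: (-37.500 − 1/2) / (1/2) = -76.000


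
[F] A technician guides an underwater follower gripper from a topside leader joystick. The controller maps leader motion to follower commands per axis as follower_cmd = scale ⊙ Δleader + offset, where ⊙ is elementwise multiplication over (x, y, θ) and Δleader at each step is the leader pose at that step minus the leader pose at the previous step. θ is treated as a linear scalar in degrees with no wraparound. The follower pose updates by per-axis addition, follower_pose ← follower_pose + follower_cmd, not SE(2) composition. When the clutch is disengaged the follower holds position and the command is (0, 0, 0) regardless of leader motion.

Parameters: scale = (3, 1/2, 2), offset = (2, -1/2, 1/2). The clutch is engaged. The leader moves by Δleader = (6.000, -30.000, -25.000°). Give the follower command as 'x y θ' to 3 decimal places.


20.000 -15.500 -49.500

axis x: 3·6.000 + 2 = 20.000
axis y: 1/2·-30.000 + -1/2 = -15.500
axis θ: 2·-25.000 + 1/2 = -49.500


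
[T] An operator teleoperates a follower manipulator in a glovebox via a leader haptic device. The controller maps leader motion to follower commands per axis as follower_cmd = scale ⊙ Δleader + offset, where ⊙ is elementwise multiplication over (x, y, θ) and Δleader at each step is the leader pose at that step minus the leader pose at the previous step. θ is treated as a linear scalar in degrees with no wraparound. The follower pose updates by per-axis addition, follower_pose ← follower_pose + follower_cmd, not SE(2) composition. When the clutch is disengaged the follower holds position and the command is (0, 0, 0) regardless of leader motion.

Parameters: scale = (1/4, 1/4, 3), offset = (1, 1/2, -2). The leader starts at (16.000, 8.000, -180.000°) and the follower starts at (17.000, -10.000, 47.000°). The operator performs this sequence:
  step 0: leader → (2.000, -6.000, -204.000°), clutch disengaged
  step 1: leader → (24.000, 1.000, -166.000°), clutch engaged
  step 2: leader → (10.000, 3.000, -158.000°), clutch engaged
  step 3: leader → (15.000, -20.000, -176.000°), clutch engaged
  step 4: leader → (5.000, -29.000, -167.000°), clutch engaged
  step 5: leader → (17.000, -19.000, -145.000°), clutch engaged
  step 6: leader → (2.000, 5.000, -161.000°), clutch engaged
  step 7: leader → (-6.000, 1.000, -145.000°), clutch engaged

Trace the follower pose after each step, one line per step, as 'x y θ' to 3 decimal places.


17.000 -10.000 47.000
23.500 -7.750 159.000
21.000 -6.750 181.000
23.250 -12.000 125.000
21.750 -13.750 150.000
25.750 -10.750 214.000
23.000 -4.250 164.000
22.000 -4.750 210.000

step 0: Δleader=(-14.000, -14.000, -24.000°), disengaged; cmd=(0,0,0) → follower holds at (17.000, -10.000, 47.000°)
step 1: Δleader=(22.000, 7.000, 38.000°), engaged; cmd=(6.500, 2.250, 112.000°) → follower=(23.500, -7.750, 159.000°)
step 2: Δleader=(-14.000, 2.000, 8.000°), engaged; cmd=(-2.500, 1.000, 22.000°) → follower=(21.000, -6.750, 181.000°)
step 3: Δleader=(5.000, -23.000, -18.000°), engaged; cmd=(2.250, -5.250, -56.000°) → follower=(23.250, -12.000, 125.000°)
step 4: Δleader=(-10.000, -9.000, 9.000°), engaged; cmd=(-1.500, -1.750, 25.000°) → follower=(21.750, -13.750, 150.000°)
step 5: Δleader=(12.000, 10.000, 22.000°), engaged; cmd=(4.000, 3.000, 64.000°) → follower=(25.750, -10.750, 214.000°)
step 6: Δleader=(-15.000, 24.000, -16.000°), engaged; cmd=(-2.750, 6.500, -50.000°) → follower=(23.000, -4.250, 164.000°)
step 7: Δleader=(-8.000, -4.000, 16.000°), engaged; cmd=(-1.000, -0.500, 46.000°) → follower=(22.000, -4.750, 210.000°)


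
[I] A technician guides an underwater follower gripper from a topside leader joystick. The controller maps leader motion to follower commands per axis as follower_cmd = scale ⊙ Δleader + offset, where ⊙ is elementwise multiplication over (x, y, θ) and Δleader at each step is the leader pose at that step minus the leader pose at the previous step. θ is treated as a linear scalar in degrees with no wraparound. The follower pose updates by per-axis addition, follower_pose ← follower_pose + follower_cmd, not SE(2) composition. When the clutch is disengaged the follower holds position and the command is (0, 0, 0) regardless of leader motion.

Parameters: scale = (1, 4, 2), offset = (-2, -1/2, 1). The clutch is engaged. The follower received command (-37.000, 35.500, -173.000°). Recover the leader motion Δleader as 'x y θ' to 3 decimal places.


-35.000 9.000 -87.000

axis x: (-37.000 − -2) / (1) = -35.000
axis y: (35.500 − -1/2) / (4) = 9.000
axis θ: (-173.000 − 1) / (2) = -87.000


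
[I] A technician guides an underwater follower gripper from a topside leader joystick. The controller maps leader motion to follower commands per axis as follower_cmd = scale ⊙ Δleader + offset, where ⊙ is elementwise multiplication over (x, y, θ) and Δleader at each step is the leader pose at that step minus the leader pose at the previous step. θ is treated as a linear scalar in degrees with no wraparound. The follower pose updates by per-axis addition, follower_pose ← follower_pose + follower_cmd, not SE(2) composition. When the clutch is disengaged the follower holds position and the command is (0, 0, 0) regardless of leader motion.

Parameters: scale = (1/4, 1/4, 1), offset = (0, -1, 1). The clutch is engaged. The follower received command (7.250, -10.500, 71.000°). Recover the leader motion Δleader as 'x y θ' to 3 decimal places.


29.000 -38.000 70.000

axis x: (7.250 − 0) / (1/4) = 29.000
axis y: (-10.500 − -1) / (1/4) = -38.000
axis θ: (71.000 − 1) / (1) = 70.000


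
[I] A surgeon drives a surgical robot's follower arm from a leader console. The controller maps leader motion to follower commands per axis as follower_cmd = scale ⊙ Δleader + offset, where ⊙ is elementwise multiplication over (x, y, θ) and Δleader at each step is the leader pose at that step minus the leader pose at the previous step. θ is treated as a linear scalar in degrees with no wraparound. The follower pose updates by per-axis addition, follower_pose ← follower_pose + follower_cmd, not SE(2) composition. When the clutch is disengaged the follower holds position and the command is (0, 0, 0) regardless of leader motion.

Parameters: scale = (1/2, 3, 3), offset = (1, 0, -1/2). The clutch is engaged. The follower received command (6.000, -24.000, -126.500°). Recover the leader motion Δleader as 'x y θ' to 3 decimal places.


axis x: (6.000 − 1) / (1/2) = 10.000
axis y: (-24.000 − 0) / (3) = -8.000
axis θ: (-126.500 − -1/2) / (3) = -42.000

10.000 -8.000 -42.000


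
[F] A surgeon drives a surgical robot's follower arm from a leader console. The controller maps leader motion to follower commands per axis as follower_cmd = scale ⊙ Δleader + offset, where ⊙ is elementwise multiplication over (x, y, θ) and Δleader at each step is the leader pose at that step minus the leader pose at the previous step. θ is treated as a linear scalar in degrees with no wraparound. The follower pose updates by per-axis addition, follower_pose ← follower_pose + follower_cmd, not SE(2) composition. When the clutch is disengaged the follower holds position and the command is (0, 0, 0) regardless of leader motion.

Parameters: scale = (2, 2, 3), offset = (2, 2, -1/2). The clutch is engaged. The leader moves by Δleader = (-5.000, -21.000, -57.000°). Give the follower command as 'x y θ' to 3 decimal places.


-8.000 -40.000 -171.500

axis x: 2·-5.000 + 2 = -8.000
axis y: 2·-21.000 + 2 = -40.000
axis θ: 3·-57.000 + -1/2 = -171.500


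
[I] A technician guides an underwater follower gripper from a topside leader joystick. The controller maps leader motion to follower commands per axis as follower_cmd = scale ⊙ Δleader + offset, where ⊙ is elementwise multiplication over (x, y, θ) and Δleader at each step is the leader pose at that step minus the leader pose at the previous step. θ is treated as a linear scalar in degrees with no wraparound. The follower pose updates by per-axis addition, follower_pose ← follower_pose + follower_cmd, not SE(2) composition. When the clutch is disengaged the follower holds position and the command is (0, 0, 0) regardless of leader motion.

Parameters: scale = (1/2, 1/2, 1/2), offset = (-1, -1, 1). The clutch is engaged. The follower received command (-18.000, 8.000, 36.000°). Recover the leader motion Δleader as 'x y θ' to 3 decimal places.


-34.000 18.000 70.000

axis x: (-18.000 − -1) / (1/2) = -34.000
axis y: (8.000 − -1) / (1/2) = 18.000
axis θ: (36.000 − 1) / (1/2) = 70.000


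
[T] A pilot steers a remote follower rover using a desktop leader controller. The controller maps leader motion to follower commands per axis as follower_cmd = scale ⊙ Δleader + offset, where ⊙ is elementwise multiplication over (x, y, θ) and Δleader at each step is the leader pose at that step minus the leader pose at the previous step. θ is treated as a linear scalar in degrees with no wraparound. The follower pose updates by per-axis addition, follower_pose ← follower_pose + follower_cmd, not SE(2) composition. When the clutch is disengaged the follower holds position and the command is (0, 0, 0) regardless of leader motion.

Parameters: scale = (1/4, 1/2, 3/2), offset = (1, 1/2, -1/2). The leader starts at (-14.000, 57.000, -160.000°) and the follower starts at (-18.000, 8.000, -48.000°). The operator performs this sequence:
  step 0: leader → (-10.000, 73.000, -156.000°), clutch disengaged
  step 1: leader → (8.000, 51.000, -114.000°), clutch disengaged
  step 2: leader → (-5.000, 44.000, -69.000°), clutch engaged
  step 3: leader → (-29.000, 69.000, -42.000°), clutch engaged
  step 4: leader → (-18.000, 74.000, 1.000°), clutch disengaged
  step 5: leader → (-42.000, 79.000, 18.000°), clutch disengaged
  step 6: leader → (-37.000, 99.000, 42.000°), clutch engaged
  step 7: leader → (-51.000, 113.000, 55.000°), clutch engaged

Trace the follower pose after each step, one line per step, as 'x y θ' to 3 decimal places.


step 0: Δleader=(4.000, 16.000, 4.000°), disengaged; cmd=(0,0,0) → follower holds at (-18.000, 8.000, -48.000°)
step 1: Δleader=(18.000, -22.000, 42.000°), disengaged; cmd=(0,0,0) → follower holds at (-18.000, 8.000, -48.000°)
step 2: Δleader=(-13.000, -7.000, 45.000°), engaged; cmd=(-2.250, -3.000, 67.000°) → follower=(-20.250, 5.000, 19.000°)
step 3: Δleader=(-24.000, 25.000, 27.000°), engaged; cmd=(-5.000, 13.000, 40.000°) → follower=(-25.250, 18.000, 59.000°)
step 4: Δleader=(11.000, 5.000, 43.000°), disengaged; cmd=(0,0,0) → follower holds at (-25.250, 18.000, 59.000°)
step 5: Δleader=(-24.000, 5.000, 17.000°), disengaged; cmd=(0,0,0) → follower holds at (-25.250, 18.000, 59.000°)
step 6: Δleader=(5.000, 20.000, 24.000°), engaged; cmd=(2.250, 10.500, 35.500°) → follower=(-23.000, 28.500, 94.500°)
step 7: Δleader=(-14.000, 14.000, 13.000°), engaged; cmd=(-2.500, 7.500, 19.000°) → follower=(-25.500, 36.000, 113.500°)

-18.000 8.000 -48.000
-18.000 8.000 -48.000
-20.250 5.000 19.000
-25.250 18.000 59.000
-25.250 18.000 59.000
-25.250 18.000 59.000
-23.000 28.500 94.500
-25.500 36.000 113.500


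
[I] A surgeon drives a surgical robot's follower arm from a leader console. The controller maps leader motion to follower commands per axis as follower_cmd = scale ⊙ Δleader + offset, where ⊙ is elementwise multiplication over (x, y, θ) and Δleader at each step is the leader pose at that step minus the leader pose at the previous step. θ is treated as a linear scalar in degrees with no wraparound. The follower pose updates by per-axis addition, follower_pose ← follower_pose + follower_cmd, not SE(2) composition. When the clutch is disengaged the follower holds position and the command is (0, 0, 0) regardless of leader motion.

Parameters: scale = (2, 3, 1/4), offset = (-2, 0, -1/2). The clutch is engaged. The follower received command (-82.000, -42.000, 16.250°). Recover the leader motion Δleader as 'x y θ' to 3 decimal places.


axis x: (-82.000 − -2) / (2) = -40.000
axis y: (-42.000 − 0) / (3) = -14.000
axis θ: (16.250 − -1/2) / (1/4) = 67.000

-40.000 -14.000 67.000


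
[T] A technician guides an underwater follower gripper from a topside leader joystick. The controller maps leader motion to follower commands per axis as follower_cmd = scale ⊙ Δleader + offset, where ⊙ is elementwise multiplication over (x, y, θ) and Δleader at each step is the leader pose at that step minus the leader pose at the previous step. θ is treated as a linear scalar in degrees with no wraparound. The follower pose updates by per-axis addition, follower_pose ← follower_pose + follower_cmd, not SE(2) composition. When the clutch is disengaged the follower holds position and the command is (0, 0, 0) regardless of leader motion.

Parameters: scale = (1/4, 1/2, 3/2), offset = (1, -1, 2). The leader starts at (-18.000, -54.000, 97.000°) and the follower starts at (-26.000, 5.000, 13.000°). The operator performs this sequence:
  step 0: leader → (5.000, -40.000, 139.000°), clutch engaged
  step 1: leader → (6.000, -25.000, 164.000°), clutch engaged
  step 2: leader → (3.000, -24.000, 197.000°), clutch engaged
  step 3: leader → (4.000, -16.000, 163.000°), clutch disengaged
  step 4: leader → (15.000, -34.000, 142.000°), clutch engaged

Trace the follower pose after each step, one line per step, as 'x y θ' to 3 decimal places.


step 0: Δleader=(23.000, 14.000, 42.000°), engaged; cmd=(6.750, 6.000, 65.000°) → follower=(-19.250, 11.000, 78.000°)
step 1: Δleader=(1.000, 15.000, 25.000°), engaged; cmd=(1.250, 6.500, 39.500°) → follower=(-18.000, 17.500, 117.500°)
step 2: Δleader=(-3.000, 1.000, 33.000°), engaged; cmd=(0.250, -0.500, 51.500°) → follower=(-17.750, 17.000, 169.000°)
step 3: Δleader=(1.000, 8.000, -34.000°), disengaged; cmd=(0,0,0) → follower holds at (-17.750, 17.000, 169.000°)
step 4: Δleader=(11.000, -18.000, -21.000°), engaged; cmd=(3.750, -10.000, -29.500°) → follower=(-14.000, 7.000, 139.500°)

-19.250 11.000 78.000
-18.000 17.500 117.500
-17.750 17.000 169.000
-17.750 17.000 169.000
-14.000 7.000 139.500
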